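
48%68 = 48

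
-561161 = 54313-615474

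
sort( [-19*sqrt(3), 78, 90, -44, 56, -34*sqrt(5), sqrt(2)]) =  [-34*sqrt(5), -44, -19*sqrt(3), sqrt(2), 56, 78, 90]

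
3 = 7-4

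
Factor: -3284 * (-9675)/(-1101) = -1 * 2^2 * 3^1 * 5^2 * 43^1 * 367^(-1) * 821^1 = -10590900/367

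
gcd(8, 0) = 8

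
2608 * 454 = 1184032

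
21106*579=12220374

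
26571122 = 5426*4897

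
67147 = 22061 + 45086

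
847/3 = 282 + 1/3 ≈ 282.33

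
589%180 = 49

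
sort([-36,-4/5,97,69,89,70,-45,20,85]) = [-45,-36,-4/5,20,69,70,85,89,97]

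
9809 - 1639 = 8170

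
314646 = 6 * 52441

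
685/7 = 97 + 6/7 ≈ 97.86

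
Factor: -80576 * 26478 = -1 * 2^7 * 3^2 * 1259^1 * 1471^1 = -2133491328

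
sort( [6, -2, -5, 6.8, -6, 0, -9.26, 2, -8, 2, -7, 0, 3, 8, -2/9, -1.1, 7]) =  [-9.26, -8, -7, -6, -5, -2, -1.1, -2/9, 0, 0, 2, 2, 3, 6, 6.8, 7, 8]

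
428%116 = 80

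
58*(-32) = -1856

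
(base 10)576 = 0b1001000000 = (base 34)gw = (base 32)i0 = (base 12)400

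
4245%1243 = 516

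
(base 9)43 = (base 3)1110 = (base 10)39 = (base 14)2b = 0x27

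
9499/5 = 1899 + 4/5 = 1899.80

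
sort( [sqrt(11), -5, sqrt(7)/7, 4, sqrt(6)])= [-5, sqrt(7)/7, sqrt(6), sqrt(11), 4]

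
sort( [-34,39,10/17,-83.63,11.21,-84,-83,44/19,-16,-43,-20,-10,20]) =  [-84,-83.63,-83,-43,-34,-20,-16,-10,10/17,44/19,11.21,20,39]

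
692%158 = 60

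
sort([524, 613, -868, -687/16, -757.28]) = [-868, -757.28, -687/16, 524, 613]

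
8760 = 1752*5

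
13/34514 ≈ 0.000377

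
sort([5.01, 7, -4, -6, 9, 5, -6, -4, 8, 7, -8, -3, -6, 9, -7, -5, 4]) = [-8, -7, -6, -6, -6, -5, -4, -4, -3, 4, 5, 5.01, 7, 7, 8, 9, 9]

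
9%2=1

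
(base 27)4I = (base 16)7E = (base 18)70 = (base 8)176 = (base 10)126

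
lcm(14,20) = 140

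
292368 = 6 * 48728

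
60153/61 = 986 + 7/61 ≈ 986.11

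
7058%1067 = 656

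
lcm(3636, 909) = 3636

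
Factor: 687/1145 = 3^1*5^ (-1) = 3/5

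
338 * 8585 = 2901730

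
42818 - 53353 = -10535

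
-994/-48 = 497/24 ≈ 20.71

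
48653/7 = 6950 + 3/7 ≈ 6950.43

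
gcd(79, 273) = 1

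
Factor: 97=97^1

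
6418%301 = 97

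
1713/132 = 571/44 ≈ 12.98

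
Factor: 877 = 877^1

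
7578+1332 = 8910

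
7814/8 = 976 + 3/4 = 976.75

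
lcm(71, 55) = 3905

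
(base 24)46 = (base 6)250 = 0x66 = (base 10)102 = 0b1100110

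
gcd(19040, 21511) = 7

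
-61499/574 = -107 - 81/574 ≈ -107.14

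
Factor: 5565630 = 2^1 * 3^1 * 5^1 * 7^1 * 17^1 * 1559^1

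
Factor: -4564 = -1*2^2*7^1*163^1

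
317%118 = 81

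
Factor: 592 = 2^4 * 37^1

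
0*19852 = 0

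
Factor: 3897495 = 3^2 * 5^1 * 7^1 * 12373^1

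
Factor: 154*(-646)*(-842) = 2^3*7^1*11^1*17^1*19^1*421^1 = 83765528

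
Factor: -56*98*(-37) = 2^4*7^3*37^1 = 203056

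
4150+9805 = 13955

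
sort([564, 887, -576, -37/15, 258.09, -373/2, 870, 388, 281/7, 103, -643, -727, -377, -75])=[-727, -643, -576, -377, -373/2, -75, -37/15, 281/7, 103, 258.09, 388, 564, 870, 887]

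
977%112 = 81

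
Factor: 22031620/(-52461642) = -1 * 2^1 * 3^(-1) * 5^1 * 13^1 * 223^(-1) * 39209^(-1) * 84737^1 = -11015810/26230821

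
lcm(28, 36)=252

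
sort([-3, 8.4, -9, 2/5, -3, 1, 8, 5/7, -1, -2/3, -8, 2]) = [-9, -8, -3, -3, -1, -2/3, 2/5, 5/7, 1, 2, 8, 8.4]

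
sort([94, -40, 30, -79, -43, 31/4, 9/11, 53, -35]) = [-79, -43, -40, -35, 9/11, 31/4, 30, 53, 94]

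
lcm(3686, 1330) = 129010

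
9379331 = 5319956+4059375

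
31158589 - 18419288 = 12739301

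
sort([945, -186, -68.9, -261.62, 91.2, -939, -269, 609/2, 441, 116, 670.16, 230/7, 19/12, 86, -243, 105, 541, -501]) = [-939, -501, -269, -261.62, -243, -186, -68.9, 19/12, 230/7, 86, 91.2, 105, 116, 609/2, 441, 541, 670.16, 945]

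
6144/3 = 2048 = 2048.00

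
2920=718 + 2202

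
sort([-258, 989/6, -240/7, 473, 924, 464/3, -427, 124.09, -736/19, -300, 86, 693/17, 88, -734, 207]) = [-734, -427, -300, -258, -736/19, -240/7, 693/17, 86, 88, 124.09, 464/3, 989/6, 207, 473, 924]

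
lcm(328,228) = 18696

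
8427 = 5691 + 2736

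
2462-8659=-6197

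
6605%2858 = 889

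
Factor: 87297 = 3^1 * 7^1 * 4157^1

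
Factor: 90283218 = 2^1*3^1*883^1*17041^1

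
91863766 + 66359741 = 158223507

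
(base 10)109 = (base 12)91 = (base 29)3m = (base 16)6d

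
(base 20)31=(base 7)115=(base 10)61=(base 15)41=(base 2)111101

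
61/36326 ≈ 0.00168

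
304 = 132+172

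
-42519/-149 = 285 + 54/149 ≈ 285.36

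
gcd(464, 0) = 464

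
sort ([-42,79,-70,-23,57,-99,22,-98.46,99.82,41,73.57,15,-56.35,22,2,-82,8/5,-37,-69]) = [-99,-98.46,-82,-70,-69,-56.35,-42,-37,-23,8/5,2,15,22,22,41,57,73.57,79,99.82]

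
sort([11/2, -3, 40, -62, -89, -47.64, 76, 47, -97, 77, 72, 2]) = [-97, -89, -62, -47.64, -3, 2, 11/2, 40, 47, 72, 76, 77]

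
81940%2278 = 2210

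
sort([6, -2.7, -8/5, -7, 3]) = [-7, -2.7, -8/5, 3, 6]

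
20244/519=39 + 1/173 ≈ 39.01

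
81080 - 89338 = -8258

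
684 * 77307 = 52877988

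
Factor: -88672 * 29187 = -1 * 2^5 * 3^3 * 17^1 * 23^1 * 47^1 * 163^1 = -2588069664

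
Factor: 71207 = 31^1*2297^1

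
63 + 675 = 738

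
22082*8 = 176656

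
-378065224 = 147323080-525388304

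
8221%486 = 445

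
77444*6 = 464664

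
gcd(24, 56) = 8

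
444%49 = 3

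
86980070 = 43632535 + 43347535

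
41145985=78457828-37311843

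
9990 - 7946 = 2044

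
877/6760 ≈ 0.130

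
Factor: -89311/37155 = -1*3^(-1)*5^(-1)*31^1*43^1*67^1*2477^(-1) 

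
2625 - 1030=1595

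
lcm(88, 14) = 616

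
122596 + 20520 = 143116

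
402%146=110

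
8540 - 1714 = 6826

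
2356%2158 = 198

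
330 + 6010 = 6340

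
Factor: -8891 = -1*17^1*523^1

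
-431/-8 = 53 + 7/8 ≈ 53.88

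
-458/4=-114 - 1/2=-114.50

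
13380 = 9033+4347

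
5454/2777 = 1 + 2677/2777 ≈ 1.96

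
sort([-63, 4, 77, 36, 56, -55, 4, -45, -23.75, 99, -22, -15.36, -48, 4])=[-63, -55, -48, -45, -23.75, -22, -15.36, 4, 4, 4, 36, 56, 77, 99]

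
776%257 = 5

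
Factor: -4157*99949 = -1*127^1*787^1*4157^1 = -415487993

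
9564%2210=724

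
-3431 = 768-4199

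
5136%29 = 3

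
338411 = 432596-94185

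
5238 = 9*582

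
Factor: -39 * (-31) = 3^1 * 13^1 * 31^1 = 1209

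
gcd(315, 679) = 7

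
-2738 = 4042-6780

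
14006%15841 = 14006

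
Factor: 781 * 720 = 2^4 * 3^2 * 5^1 * 11^1 * 71^1 = 562320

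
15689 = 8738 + 6951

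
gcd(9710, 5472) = 2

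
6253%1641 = 1330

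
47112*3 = 141336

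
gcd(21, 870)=3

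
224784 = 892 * 252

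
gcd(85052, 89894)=2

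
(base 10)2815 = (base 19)7f3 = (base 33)2ja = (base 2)101011111111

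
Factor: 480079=23^1*20873^1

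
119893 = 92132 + 27761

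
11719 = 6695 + 5024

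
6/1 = 6 = 6.00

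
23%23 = 0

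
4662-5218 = -556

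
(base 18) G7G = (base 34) 4KM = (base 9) 7267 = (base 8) 12316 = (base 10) 5326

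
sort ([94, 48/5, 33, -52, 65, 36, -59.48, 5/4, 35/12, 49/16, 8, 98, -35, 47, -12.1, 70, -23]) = [-59.48, -52, -35, -23, -12.1, 5/4, 35/12, 49/16, 8, 48/5, 33, 36, 47, 65, 70, 94, 98]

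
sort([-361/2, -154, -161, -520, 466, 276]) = [-520, -361/2, -161, -154, 276, 466]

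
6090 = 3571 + 2519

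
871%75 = 46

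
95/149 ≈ 0.638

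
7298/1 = 7298 = 7298.00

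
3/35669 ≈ 0.0000841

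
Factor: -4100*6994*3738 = -1*2^4*3^1*5^2*7^1*13^1*41^1*89^1*269^1 = -107188645200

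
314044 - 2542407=-2228363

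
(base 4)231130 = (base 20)758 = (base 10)2908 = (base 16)b5c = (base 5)43113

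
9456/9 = 3152/3≈1050.67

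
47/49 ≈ 0.959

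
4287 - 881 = 3406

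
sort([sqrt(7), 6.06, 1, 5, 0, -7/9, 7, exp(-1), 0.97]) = [-7/9, 0, exp(-1), 0.97, 1, sqrt(7), 5, 6.06, 7]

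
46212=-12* (-3851) 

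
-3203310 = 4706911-7910221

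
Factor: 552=2^3*3^1*23^1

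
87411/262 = 333 + 165/262 ≈ 333.63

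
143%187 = 143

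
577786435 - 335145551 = 242640884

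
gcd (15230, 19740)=10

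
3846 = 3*1282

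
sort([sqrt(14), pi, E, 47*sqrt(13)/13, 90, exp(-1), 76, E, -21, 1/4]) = [-21, 1/4, exp(-1), E, E, pi, sqrt(14), 47*sqrt(13)/13, 76, 90]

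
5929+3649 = 9578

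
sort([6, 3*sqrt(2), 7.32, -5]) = [-5, 3*sqrt(2), 6, 7.32]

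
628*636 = 399408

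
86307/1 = 86307 = 86307.00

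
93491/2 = 46745 + 1/2 = 46745.50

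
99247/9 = 11027 + 4/9 ≈ 11027.44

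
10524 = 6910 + 3614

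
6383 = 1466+4917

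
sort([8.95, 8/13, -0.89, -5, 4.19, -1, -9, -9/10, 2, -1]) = [-9, -5, -1, -1, -9/10, -0.89, 8/13, 2, 4.19, 8.95]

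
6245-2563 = 3682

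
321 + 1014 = 1335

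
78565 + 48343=126908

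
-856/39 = -21 - 37/39 ≈ -21.95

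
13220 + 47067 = 60287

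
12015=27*445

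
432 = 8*54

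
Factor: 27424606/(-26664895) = -1 * 2^1 * 5^(-1) * 11^1 * 1246573^1 * 5332979^(-1)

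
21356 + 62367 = 83723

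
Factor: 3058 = 2^1*11^1*139^1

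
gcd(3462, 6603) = 3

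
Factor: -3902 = -1*2^1*1951^1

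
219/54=73/18 ≈ 4.06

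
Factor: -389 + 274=-1 * 5^1 * 23^1=-115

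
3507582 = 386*9087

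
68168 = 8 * 8521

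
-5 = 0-5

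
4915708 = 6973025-2057317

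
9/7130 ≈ 0.00126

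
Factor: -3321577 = -1*7^1*83^1*5717^1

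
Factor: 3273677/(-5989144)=-1 * 2^(-3) * 7^(-1) * 11^1 * 106949^(-1) * 297607^1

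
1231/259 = 4 + 195/259 ≈ 4.75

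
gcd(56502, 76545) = 9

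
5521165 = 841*6565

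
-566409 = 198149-764558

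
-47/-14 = 3 + 5/14 ≈ 3.36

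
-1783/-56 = 31 + 47/56 ≈ 31.84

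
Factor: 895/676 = 2^(-2)*5^1*13^(-2)*179^1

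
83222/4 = 41611/2 = 20805.50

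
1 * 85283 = 85283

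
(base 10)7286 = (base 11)5524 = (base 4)1301312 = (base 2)1110001110110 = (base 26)ak6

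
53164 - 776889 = -723725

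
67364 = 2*33682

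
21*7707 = 161847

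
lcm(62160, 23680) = 497280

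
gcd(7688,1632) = 8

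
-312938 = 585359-898297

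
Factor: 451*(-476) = -1*2^2*7^1*11^1*17^1*41^1 = -214676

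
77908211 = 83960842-6052631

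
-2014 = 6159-8173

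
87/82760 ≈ 0.00105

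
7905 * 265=2094825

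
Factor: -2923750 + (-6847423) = -1*29^1*347^1*971^1 = -9771173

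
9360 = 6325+3035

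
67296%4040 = 2656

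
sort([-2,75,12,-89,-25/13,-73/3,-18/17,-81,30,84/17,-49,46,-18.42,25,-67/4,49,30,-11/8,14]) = [-89,-81,-49,-73/3,-18.42,-67/4,-2,-25/13,-11/8,-18/17,84/17,12,14,25,30,30,46,49,75]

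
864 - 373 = 491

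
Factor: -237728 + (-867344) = -1*2^4*69067^1 = -1105072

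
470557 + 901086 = 1371643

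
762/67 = 11 + 25/67 ≈ 11.37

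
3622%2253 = 1369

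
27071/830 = 32 + 511/830 ≈ 32.62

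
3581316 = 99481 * 36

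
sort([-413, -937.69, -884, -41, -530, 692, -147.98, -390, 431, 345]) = [-937.69, -884, -530, -413, -390, -147.98, -41, 345, 431, 692]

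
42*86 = 3612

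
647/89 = 7 + 24/89 ≈ 7.27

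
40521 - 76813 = -36292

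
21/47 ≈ 0.447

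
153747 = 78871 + 74876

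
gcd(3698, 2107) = 43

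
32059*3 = 96177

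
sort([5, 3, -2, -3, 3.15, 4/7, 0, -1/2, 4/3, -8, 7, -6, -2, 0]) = [-8, -6, -3, -2, -2, -1/2, 0, 0, 4/7, 4/3, 3, 3.15, 5, 7]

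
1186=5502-4316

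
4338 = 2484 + 1854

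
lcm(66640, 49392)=4198320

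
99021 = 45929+53092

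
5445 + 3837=9282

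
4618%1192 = 1042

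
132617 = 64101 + 68516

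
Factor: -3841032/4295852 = -1*2^1*3^1*11^(-1)*13^2*89^(-1)*947^1*1097^(-1) = -960258/1073963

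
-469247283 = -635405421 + 166158138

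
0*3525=0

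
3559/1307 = 2 + 945/1307 ≈ 2.72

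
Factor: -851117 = -1 * 851117^1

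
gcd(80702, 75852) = 2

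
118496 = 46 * 2576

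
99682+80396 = 180078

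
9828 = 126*78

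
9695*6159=59711505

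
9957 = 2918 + 7039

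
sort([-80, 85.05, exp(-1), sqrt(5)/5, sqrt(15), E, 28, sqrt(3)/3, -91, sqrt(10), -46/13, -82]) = [-91, -82, -80, -46/13, exp(-1), sqrt(5)/5, sqrt(3)/3, E, sqrt(10), sqrt(15), 28, 85.05]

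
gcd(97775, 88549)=1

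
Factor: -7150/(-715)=2^1 * 5^1=10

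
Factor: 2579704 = 2^3*322463^1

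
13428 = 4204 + 9224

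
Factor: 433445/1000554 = 2^(-1) * 3^(-1) * 5^1 * 37^(-1) * 4507^(-1) * 86689^1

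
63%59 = 4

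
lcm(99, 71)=7029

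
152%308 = 152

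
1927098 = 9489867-7562769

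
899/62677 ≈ 0.0143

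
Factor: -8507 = -1 * 47^1 * 181^1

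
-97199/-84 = 1157 + 11/84 ≈ 1157.13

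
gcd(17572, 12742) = 46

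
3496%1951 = 1545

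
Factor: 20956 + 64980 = 2^4*41^1*131^1 = 85936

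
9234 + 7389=16623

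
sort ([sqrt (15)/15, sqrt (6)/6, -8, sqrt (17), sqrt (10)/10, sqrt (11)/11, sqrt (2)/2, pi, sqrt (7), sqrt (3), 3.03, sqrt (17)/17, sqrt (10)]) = [-8, sqrt (17)/17, sqrt (15)/15, sqrt (11)/11, sqrt (10)/10, sqrt (6)/6, sqrt (2)/2, sqrt (3), sqrt (7), 3.03, pi, sqrt (10), sqrt (17)]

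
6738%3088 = 562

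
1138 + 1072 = 2210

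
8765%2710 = 635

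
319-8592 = -8273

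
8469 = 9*941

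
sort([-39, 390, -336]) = [-336, -39, 390]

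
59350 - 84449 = -25099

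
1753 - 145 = 1608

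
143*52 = 7436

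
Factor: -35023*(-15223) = 13^1*1171^1*35023^1 = 533155129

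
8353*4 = 33412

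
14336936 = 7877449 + 6459487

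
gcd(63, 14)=7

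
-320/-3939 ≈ 0.0812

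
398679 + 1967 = 400646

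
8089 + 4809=12898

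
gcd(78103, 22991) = 83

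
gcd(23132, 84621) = 1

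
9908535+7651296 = 17559831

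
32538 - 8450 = 24088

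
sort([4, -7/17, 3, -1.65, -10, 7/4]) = [-10, -1.65, -7/17, 7/4, 3, 4]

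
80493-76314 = 4179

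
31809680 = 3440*9247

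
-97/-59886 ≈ 0.00162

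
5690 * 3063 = 17428470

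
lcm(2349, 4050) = 117450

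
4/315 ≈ 0.0127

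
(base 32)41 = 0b10000001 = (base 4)2001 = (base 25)54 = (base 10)129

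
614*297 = 182358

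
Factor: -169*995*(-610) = 2^1*5^2*13^2*61^1*199^1 = 102574550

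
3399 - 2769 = 630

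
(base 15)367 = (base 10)772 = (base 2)1100000100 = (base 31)os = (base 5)11042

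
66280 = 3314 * 20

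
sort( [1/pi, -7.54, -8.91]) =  [-8.91, -7.54, 1/pi]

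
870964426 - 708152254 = 162812172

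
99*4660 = 461340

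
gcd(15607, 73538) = 1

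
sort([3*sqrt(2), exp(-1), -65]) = [-65, exp(-1), 3*sqrt(2)]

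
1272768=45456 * 28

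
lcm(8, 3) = 24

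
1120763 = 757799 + 362964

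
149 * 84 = 12516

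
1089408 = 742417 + 346991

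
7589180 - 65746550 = -58157370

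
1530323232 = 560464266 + 969858966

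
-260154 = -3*86718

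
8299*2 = 16598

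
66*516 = 34056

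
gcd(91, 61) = 1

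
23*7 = 161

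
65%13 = 0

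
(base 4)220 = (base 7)55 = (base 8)50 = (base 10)40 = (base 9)44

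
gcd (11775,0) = 11775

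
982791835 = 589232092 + 393559743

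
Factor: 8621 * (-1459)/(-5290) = 2^(-1) * 5^(-1) * 23^(-2) * 37^1 * 233^1 * 1459^1 = 12578039/5290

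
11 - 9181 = -9170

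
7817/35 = 223 + 12/35 ≈ 223.34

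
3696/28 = 132 = 132.00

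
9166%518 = 360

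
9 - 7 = 2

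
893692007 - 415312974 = 478379033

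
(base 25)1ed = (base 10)988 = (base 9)1317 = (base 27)19g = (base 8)1734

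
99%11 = 0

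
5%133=5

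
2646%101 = 20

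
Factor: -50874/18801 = -1*2^1*3^ (-1)*61^1*139^1*2089^ (-1) = -16958/6267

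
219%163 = 56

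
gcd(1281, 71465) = 1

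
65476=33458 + 32018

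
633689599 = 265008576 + 368681023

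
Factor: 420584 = 2^3 * 19^1 * 2767^1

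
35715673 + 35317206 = 71032879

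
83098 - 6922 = 76176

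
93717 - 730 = 92987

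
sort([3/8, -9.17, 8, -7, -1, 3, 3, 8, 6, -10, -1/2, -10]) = [-10, -10, -9.17, -7, -1, -1/2, 3/8, 3, 3, 6, 8, 8]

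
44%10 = 4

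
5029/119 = 42 + 31/119 ≈ 42.26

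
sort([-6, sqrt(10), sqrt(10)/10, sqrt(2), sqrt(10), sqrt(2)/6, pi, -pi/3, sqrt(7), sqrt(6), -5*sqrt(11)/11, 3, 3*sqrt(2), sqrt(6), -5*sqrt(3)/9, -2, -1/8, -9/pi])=[-6, -9/pi, -2, -5*sqrt(11)/11, -pi/3, -5*sqrt(3)/9, -1/8, sqrt(2)/6, sqrt(10)/10, sqrt(2), sqrt(6), sqrt(6), sqrt(7), 3, pi, sqrt(10), sqrt(10), 3*sqrt(2)]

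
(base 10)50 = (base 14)38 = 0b110010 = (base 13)3b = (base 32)1i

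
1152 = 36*32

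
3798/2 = 1899 = 1899.00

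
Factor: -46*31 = -1*2^1*23^1*31^1 = -1426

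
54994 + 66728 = 121722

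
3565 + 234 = 3799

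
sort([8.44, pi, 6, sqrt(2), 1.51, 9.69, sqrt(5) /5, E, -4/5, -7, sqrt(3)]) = [-7, -4/5, sqrt(5) /5, sqrt(2), 1.51, sqrt(3), E, pi, 6, 8.44, 9.69]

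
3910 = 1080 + 2830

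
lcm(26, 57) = 1482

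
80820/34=40410/17 ≈ 2377.06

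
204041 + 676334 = 880375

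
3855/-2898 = -1-319/966 ≈ -1.33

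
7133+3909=11042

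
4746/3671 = 1 + 1075/3671 ≈ 1.29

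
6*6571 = 39426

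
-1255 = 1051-2306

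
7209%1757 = 181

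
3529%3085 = 444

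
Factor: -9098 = -1 * 2^1 * 4549^1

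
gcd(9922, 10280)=2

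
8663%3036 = 2591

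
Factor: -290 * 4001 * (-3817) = 2^1 * 5^1 * 11^1 * 29^1 * 347^1 * 4001^1 = 4428826930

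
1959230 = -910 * (-2153)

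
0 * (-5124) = 0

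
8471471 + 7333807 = 15805278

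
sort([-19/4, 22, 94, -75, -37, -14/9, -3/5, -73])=[-75, -73, -37, -19/4, -14/9, -3/5, 22, 94]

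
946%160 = 146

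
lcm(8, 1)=8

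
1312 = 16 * 82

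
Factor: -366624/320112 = -1*2^1*3^(-2)*13^(-1)*67^1 = -134/117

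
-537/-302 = 1 + 235/302 ≈ 1.78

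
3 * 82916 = 248748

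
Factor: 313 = 313^1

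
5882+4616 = 10498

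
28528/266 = 107 + 33/133 ≈ 107.25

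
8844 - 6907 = 1937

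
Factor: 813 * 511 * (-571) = -1 * 3^1 * 7^1 * 73^1 * 271^1 * 571^1 = -237217953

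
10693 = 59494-48801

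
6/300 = 1/50 = 0.02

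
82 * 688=56416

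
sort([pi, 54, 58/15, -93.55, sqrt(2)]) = [-93.55, sqrt(2), pi, 58/15, 54]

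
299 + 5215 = 5514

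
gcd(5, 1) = 1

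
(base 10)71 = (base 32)27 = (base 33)25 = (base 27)2h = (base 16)47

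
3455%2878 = 577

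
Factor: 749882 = 2^1*7^1*29^1*1847^1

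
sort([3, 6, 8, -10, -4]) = [-10, -4, 3, 6, 8]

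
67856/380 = 16964/95 ≈ 178.57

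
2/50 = 1/25 = 0.04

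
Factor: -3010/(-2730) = 3^(-1) * 13^(-1) * 43^1 = 43/39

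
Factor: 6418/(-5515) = -1*2^1*5^(-1)*1103^(-1)*3209^1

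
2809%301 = 100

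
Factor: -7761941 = -1*11^1*705631^1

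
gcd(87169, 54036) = 1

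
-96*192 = -18432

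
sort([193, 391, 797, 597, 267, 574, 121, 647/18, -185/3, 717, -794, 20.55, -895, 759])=[-895, -794, -185/3, 20.55, 647/18, 121, 193, 267, 391, 574, 597, 717, 759, 797]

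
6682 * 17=113594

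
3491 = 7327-3836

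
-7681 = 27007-34688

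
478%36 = 10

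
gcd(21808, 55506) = 58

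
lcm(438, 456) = 33288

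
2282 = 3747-1465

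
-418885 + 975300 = 556415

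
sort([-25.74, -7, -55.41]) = [-55.41, -25.74, -7]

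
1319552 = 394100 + 925452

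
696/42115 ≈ 0.0165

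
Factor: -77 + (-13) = -1*2^1*3^2*5^1 = -90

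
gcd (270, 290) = 10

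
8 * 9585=76680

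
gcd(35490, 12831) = 273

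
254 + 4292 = 4546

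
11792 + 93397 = 105189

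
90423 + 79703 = 170126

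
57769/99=583 + 52/99≈583.53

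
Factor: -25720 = -1*2^3*5^1*643^1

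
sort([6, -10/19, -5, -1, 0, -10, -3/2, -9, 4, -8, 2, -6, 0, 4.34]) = [-10, -9, -8, -6, -5, -3/2, -1, -10/19, 0, 0, 2, 4, 4.34, 6]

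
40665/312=130+35/104 ≈ 130.34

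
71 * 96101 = 6823171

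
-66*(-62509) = 4125594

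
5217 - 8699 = -3482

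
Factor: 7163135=5^1*7^1*103^1*1987^1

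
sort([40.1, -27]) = [-27, 40.1]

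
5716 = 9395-3679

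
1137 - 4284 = -3147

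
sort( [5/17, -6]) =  [-6, 5/17]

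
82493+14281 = 96774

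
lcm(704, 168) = 14784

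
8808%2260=2028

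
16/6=2 + 2/3 ≈ 2.67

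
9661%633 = 166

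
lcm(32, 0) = 0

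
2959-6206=-3247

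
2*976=1952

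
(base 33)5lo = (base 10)6162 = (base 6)44310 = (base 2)1100000010010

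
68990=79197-10207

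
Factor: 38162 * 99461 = 2^1 * 79^1 * 1259^1 * 19081^1 = 3795630682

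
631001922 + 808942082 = 1439944004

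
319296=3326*96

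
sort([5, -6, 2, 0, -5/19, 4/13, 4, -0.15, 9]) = [-6, -5/19, -0.15, 0, 4/13, 2, 4, 5, 9]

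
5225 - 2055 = 3170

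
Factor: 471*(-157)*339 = -1*3^2*113^1*157^2 = -25068033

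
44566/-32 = -22283/16 ≈ -1392.69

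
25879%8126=1501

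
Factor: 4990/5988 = 2^(-1)*3^(-1)*5^1 = 5/6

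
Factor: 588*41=2^2*3^1*7^2*41^1=24108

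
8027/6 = 1337 + 5/6 ≈ 1337.83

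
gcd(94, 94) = 94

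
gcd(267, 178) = 89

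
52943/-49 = -1080 - 23/49≈-1080.47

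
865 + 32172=33037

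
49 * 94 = 4606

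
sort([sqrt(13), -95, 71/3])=[-95, sqrt(13), 71/3]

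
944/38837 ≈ 0.0243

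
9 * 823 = 7407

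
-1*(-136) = 136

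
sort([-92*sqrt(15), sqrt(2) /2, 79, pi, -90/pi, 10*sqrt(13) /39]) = [-92*sqrt(15), -90/pi, sqrt(2) /2, 10*sqrt(13) /39, pi, 79]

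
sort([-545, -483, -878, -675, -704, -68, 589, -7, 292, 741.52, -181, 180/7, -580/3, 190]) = [-878, -704, -675, -545, -483, -580/3, -181, -68, -7, 180/7, 190, 292, 589, 741.52]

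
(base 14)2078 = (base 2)1010111011010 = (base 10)5594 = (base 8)12732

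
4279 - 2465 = 1814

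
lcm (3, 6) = 6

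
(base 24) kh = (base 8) 761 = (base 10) 497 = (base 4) 13301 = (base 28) hl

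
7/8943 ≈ 0.000783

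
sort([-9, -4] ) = [-9, -4] 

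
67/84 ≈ 0.798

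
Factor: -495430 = -1 * 2^1 * 5^1 * 13^1 * 37^1 * 103^1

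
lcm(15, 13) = 195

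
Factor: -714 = -1 * 2^1 * 3^1 * 7^1 * 17^1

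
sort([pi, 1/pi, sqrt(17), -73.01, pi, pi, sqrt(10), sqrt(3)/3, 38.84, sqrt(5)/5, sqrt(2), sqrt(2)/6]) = [-73.01, sqrt(2)/6, 1/pi, sqrt(5)/5, sqrt(3)/3, sqrt(2), pi, pi, pi, sqrt(10), sqrt(17), 38.84]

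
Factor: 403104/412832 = 3^1*7^(-1)*13^1*17^1*97^(-1) = 663/679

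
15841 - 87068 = -71227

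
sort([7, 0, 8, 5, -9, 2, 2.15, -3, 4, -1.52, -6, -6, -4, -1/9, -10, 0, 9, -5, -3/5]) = [-10, -9, -6, -6, -5, -4, -3, -1.52, -3/5, -1/9, 0, 0, 2, 2.15, 4, 5, 7, 8, 9]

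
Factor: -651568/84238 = -1*2^3*7^(-1)*11^(-1)*193^1*211^1*547^(-1) = -325784/42119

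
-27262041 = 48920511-76182552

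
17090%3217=1005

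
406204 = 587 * 692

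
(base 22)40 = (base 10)88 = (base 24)3g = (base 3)10021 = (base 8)130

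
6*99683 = 598098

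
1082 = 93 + 989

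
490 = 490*1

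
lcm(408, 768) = 13056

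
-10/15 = -2/3 ≈ -0.667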